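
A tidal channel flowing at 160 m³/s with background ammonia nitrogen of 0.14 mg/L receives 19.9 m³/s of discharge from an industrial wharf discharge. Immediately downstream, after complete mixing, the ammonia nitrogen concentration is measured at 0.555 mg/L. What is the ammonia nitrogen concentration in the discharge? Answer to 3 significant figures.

Mass balance: 160.0·0.1400 + 19.90·Cₑ = 179.9·0.5550
→ Cₑ = (179.9·0.5550 − 160.0·0.1400) / 19.90 = 3.892 mg/L.

3.89 mg/L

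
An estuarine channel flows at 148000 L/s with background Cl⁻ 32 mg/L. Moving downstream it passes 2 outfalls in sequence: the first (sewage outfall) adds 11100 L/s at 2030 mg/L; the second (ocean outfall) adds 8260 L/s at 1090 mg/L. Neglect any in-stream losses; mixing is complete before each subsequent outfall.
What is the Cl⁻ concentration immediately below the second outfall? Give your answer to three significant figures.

Outfall 1: combined Q = 159100 L/s; C = (148000·32.00 + 11100·2030)/159100 = 171.4 mg/L.
Outfall 2: combined Q = 167400 L/s; C = (159100·171.4 + 8260·1090)/167400 = 216.7 mg/L.

217 mg/L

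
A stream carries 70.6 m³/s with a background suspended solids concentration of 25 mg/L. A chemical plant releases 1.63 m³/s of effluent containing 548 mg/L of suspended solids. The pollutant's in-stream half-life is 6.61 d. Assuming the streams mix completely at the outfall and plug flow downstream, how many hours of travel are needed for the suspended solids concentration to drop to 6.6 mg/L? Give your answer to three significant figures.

393 h

Conservation of mass: C = (70.60·25.00 + 1.630·548.0) / 72.23 = 2658/72.23 = 36.80 mg/L.
Half-life 6.61 d → k = ln 2 / 6.61 = 0.1049 d⁻¹.
36.80·exp(−k·t) = 6.6 → t = ln(36.80/6.6)/k = 1416000 s = 393.3 h.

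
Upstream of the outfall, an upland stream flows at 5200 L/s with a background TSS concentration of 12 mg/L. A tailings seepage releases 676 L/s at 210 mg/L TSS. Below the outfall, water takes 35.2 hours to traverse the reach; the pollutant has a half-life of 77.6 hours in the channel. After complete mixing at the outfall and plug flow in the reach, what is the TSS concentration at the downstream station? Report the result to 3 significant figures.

25.4 mg/L

Mixed concentration C = ΣQC/ΣQ = (5200·12.00 + 676.0·210.0) / 5876 = 204400/5876 = 34.78 mg/L.
Half-life 77.6 h → k = ln 2 / 77.6 = 0.008932 h⁻¹ = 0.2144 d⁻¹.
First-order decay: C = 34.78·exp(−k·t) = 34.78·0.7302 = 25.40 mg/L.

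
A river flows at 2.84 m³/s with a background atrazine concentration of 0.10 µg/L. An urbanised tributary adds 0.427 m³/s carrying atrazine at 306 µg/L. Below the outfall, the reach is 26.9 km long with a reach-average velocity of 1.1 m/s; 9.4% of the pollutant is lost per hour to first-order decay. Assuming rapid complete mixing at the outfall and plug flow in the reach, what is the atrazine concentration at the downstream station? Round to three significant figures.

20.5 µg/L

Conservation of mass: C = (2.840·0.1000 + 0.4270·306.0) / 3.267 = 130.9/3.267 = 40.08 µg/L.
Travel time t = 26.9·1000 / 1.1 = 24450 s = 6.793 h.
9.4%/h lost → k = −ln(1 − 0.094) = 0.09872 h⁻¹.
After decay, C = 40.08 × e^(−kt) = 40.08 × 0.5114 = 20.50 µg/L.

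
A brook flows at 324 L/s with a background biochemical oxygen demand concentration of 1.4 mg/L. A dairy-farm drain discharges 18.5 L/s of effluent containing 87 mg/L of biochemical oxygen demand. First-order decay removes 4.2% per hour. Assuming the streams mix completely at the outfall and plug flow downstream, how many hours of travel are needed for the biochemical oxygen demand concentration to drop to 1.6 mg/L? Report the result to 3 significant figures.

30.9 h

After mixing, C = (324.0·1.400 + 18.50·87.00) / 342.5 = 2063/342.5 = 6.024 mg/L.
4.2%/h lost → k = −ln(1 − 0.042) = 0.04291 h⁻¹.
6.024·exp(−k·t) = 1.6 → t = ln(6.024/1.6)/k = 111200 s = 30.90 h.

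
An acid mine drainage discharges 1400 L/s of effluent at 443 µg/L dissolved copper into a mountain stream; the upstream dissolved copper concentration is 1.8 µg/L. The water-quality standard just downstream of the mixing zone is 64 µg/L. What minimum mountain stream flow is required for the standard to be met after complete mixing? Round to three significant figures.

8530 L/s

Set C_mix = 64: (Q·1.800 + 1400·443.0) / (Q + 1400) = 64
→ Q = 1400·(443.0 − 64)/(64 − 1.800) = 8531 L/s.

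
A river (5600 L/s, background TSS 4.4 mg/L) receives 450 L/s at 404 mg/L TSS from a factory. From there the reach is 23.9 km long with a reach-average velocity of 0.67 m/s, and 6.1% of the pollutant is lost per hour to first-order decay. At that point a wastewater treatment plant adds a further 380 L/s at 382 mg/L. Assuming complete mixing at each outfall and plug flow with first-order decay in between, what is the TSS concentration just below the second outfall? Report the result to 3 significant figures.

39.8 mg/L

After mixing, C = (5600·4.400 + 450.0·404.0) / 6050 = 206400/6050 = 34.12 mg/L; combined flow 6050 L/s.
Travel time t = 23.9·1000 / 0.67 = 35670 s = 9.909 h.
6.1%/h lost → k = −ln(1 − 0.061) = 0.06294 h⁻¹.
First-order decay: C = 34.12·exp(−k·t) = 34.12·0.5360 = 18.29 mg/L.
Second outfall: C = (6050·18.29 + 380.0·382.0)/6430 = 39.78 mg/L.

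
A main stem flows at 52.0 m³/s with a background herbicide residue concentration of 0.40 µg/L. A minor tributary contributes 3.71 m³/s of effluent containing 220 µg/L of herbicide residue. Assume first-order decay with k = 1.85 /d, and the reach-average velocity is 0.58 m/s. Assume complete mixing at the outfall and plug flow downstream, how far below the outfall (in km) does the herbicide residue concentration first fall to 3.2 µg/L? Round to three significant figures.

Flow-weighted average: C = (52.00·0.4000 + 3.710·220.0) / 55.71 = 837.0/55.71 = 15.02 µg/L.
Set 15.02·exp(−k·t) = 3.2 → t = ln(15.02/3.2)/k = 72230 s = 20.06 h.
Distance = v·t = 0.58·72230 = 41890 m = 41.89 km.

41.9 km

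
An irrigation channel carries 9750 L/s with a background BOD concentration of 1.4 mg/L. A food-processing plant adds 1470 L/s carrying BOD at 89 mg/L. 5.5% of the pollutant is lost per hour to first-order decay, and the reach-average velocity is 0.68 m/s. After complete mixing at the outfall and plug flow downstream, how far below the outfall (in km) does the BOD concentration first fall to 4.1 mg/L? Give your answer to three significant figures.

After mixing, C = (9750·1.400 + 1470·89.00) / 11220 = 144500/11220 = 12.88 mg/L.
5.5%/h lost → k = −ln(1 − 0.055) = 0.05657 h⁻¹.
Set 12.88·exp(−k·t) = 4.1 → t = ln(12.88/4.1)/k = 72830 s = 20.23 h.
Distance = v·t = 0.68·72830 = 49520 m = 49.52 km.

49.5 km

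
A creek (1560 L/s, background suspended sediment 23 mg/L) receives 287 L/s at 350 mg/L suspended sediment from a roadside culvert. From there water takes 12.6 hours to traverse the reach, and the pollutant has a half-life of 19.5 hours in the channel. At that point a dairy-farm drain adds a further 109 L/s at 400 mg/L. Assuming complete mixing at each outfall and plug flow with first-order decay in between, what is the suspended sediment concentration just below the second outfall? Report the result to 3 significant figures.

66.8 mg/L

Mass balance: C = (1560·23.00 + 287.0·350.0) / 1847 = 136300/1847 = 73.81 mg/L; combined flow 1847 L/s.
Half-life 19.5 h → k = ln 2 / 19.5 = 0.03555 h⁻¹ = 0.8531 d⁻¹.
Applying C = C₀e^(−kt): 73.81 × 0.6390 = 47.16 mg/L.
Second outfall: C = (1847·47.16 + 109.0·400.0)/1956 = 66.83 mg/L.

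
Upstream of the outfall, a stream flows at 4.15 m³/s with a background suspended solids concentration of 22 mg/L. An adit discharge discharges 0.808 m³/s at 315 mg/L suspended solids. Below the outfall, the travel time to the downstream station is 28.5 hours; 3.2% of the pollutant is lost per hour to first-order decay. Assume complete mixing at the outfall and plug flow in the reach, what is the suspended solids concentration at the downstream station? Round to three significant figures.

Flow-weighted average: C = (4.150·22.00 + 0.8080·315.0) / 4.958 = 345.8/4.958 = 69.75 mg/L.
3.2%/h lost → k = −ln(1 − 0.032) = 0.03252 h⁻¹.
Applying C = C₀e^(−kt): 69.75 × 0.3958 = 27.61 mg/L.

27.6 mg/L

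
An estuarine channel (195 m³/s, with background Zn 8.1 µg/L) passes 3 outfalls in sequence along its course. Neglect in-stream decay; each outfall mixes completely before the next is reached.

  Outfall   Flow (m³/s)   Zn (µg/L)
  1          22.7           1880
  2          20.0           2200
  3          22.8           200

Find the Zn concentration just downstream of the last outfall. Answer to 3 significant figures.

Outfall 1: combined Q = 217.7 m³/s; C = (195.0·8.100 + 22.70·1880)/217.7 = 203.3 µg/L.
Outfall 2: combined Q = 237.7 m³/s; C = (217.7·203.3 + 20.00·2200)/237.7 = 371.3 µg/L.
Outfall 3: combined Q = 260.5 m³/s; C = (237.7·371.3 + 22.80·200.0)/260.5 = 356.3 µg/L.

356 µg/L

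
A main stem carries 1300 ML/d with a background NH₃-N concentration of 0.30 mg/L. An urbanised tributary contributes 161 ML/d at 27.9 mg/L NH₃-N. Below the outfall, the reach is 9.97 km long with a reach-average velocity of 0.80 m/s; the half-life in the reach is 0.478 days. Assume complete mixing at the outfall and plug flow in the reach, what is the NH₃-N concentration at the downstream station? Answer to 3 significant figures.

2.71 mg/L

Flow-weighted average: C = (1300·0.3000 + 161.0·27.90) / 1461 = 4882/1461 = 3.341 mg/L.
Travel time t = 9.97·1000 / 0.80 = 12460 s = 3.462 h.
Half-life 0.478 d → k = ln 2 / 0.478 = 1.450 d⁻¹.
Applying C = C₀e^(−kt): 3.341 × 0.8113 = 2.711 mg/L.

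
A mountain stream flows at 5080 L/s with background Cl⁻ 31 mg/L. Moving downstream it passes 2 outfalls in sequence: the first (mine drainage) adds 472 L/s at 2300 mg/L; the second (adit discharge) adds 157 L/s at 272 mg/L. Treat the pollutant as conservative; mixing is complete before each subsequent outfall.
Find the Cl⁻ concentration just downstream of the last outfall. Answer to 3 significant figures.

225 mg/L

After outfall 1: Q = 5080 + 472.0 = 5552 L/s; C = (5080·31.00 + 472.0·2300)/5552 = 223.9 mg/L.
After outfall 2: Q = 5552 + 157.0 = 5709 L/s; C = (5552·223.9 + 157.0·272.0)/5709 = 225.2 mg/L.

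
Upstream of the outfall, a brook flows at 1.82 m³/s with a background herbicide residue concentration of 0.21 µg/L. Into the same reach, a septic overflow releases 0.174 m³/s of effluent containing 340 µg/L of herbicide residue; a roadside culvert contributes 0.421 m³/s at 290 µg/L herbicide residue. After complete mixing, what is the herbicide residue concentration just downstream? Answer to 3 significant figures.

Conservation of mass: C = (1.820·0.2100 + 0.1740·340.0 + 0.4210·290.0) / 2.415 = 181.6/2.415 = 75.21 µg/L.

75.2 µg/L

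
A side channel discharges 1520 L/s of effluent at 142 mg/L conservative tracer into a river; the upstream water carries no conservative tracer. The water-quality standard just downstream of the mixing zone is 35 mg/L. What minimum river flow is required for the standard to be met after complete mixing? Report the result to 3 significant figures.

4650 L/s

Set C_mix = 35: (Q·0 + 1520·142.0) / (Q + 1520) = 35
→ Q = 1520·(142.0 − 35)/(35 − 0) = 4647 L/s.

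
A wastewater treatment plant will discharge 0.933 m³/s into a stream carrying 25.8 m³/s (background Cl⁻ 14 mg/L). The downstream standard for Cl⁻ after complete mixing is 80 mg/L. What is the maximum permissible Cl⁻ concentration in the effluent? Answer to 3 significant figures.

At the limit, (Qr·Cr + Qe·Cₑ)/(Qr + Qe) = 80:
Cₑ = (26.73·80 − 25.80·14.00) / 0.9330 = 1905 mg/L.

1910 mg/L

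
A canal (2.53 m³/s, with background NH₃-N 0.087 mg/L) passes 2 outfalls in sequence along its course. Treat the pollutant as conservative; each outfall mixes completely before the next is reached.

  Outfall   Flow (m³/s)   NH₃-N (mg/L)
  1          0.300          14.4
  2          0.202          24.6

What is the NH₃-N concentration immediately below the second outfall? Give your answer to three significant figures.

3.14 mg/L

Below outfall 1: Q → 2.830 m³/s, C = (2.530·0.08700 + 0.3000·14.40)/2.830 = 1.604 mg/L.
Below outfall 2: Q → 3.032 m³/s, C = (2.830·1.604 + 0.2020·24.60)/3.032 = 3.136 mg/L.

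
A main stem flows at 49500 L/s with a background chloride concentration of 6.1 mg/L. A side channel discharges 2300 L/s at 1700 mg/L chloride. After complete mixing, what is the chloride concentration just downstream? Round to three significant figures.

Mixed concentration C = ΣQC/ΣQ = (49500·6.100 + 2300·1700) / 51800 = 4212000/51800 = 81.31 mg/L.

81.3 mg/L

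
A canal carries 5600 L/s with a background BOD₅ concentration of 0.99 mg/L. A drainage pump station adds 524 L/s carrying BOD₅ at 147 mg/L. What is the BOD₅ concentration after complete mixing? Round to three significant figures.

Mass balance: C = (5600·0.9900 + 524.0·147.0) / 6124 = 82570/6124 = 13.48 mg/L.

13.5 mg/L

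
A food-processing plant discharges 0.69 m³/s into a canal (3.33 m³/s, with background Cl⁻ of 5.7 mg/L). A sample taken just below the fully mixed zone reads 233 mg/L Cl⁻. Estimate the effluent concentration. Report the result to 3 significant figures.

1330 mg/L

Mass balance: 3.330·5.700 + 0.6900·Cₑ = 4.020·233.0
→ Cₑ = (4.020·233.0 − 3.330·5.700) / 0.6900 = 1330 mg/L.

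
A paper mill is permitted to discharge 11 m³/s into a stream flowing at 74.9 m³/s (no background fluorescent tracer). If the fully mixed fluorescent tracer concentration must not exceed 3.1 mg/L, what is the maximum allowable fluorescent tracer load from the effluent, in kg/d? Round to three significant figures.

Mass balance at the limit: 74.90·0 + 11.00·Cₑ = 85.90·3.1 → Cₑ = 24.21 mg/L.
Load = 11.00 m³/s × 24.21 g/m³ × 86 400 s/d = 23010 kg/d.

23000 kg/d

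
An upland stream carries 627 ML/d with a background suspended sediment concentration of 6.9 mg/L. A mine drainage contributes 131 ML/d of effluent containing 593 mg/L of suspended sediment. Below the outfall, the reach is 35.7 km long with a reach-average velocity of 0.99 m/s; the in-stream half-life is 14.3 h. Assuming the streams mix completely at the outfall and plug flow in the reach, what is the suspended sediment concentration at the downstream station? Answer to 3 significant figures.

Conservation of mass: C = (627.0·6.900 + 131.0·593.0) / 758.0 = 82010/758.0 = 108.2 mg/L.
Travel time t = 35.7·1000 / 0.99 = 36060 s = 10.02 h.
Half-life 14.3 h → k = ln 2 / 14.3 = 0.04847 h⁻¹ = 1.163 d⁻¹.
Applying C = C₀e^(−kt): 108.2 × 0.6154 = 66.58 mg/L.

66.6 mg/L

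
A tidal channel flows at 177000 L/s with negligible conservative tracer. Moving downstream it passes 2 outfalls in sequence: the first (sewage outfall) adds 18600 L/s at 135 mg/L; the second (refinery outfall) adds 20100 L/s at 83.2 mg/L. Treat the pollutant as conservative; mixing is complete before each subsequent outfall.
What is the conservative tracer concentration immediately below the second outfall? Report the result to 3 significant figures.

19.4 mg/L

Below outfall 1: Q → 195600 L/s, C = (177000·0 + 18600·135.0)/195600 = 12.84 mg/L.
Below outfall 2: Q → 215700 L/s, C = (195600·12.84 + 20100·83.20)/215700 = 19.39 mg/L.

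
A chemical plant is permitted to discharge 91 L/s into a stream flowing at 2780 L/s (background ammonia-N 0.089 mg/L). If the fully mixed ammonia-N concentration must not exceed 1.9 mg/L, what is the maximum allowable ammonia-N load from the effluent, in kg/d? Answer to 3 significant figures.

Mass balance at the limit: 2780·0.08900 + 91.00·Cₑ = 2871·1.9 → Cₑ = 57.23 mg/L.
91.00 L/s = 0.09100 m³/s. Load = 0.09100 m³/s × 57.23 g/m³ × 86 400 s/d = 449.9 kg/d.

450 kg/d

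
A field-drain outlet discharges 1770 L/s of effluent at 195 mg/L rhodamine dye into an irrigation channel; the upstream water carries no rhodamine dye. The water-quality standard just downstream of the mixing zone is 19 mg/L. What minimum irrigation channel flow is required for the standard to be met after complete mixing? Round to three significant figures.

Set C_mix = 19: (Q·0 + 1770·195.0) / (Q + 1770) = 19
→ Q = 1770·(195.0 − 19)/(19 − 0) = 16400 L/s.

16400 L/s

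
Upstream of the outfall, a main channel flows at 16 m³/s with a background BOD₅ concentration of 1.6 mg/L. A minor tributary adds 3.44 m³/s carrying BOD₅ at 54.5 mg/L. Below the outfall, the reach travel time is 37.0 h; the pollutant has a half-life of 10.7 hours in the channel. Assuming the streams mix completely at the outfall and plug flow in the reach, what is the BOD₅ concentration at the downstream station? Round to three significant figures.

Conservation of mass: C = (16.00·1.600 + 3.440·54.50) / 19.44 = 213.1/19.44 = 10.96 mg/L.
Half-life 10.7 h → k = ln 2 / 10.7 = 0.06478 h⁻¹ = 1.555 d⁻¹.
First-order decay: C = 10.96·exp(−k·t) = 10.96·0.09100 = 0.9975 mg/L.

0.997 mg/L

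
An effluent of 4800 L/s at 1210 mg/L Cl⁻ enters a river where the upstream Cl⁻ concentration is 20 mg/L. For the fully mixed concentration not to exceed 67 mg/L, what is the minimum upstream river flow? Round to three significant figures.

Set C_mix = 67: (Q·20.00 + 4800·1210) / (Q + 4800) = 67
→ Q = 4800·(1210 − 67)/(67 − 20.00) = 116700 L/s.

117000 L/s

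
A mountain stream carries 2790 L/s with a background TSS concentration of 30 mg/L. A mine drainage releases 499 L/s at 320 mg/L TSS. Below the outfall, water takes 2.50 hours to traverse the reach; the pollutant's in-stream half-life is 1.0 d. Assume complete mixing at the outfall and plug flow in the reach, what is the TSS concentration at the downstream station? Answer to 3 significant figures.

Mass balance: C = (2790·30.00 + 499.0·320.0) / 3289 = 243400/3289 = 74.00 mg/L.
Half-life 1.0 d → k = ln 2 / 1.0 = 0.6931 d⁻¹.
After decay, C = 74.00 × e^(−kt) = 74.00 × 0.9303 = 68.84 mg/L.

68.8 mg/L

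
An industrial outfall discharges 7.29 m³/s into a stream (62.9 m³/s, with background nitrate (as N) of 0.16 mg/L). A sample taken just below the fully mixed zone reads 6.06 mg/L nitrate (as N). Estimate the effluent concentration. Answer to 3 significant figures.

57.0 mg/L

Mass balance: 62.90·0.1600 + 7.290·Cₑ = 70.19·6.060
→ Cₑ = (70.19·6.060 − 62.90·0.1600) / 7.290 = 56.97 mg/L.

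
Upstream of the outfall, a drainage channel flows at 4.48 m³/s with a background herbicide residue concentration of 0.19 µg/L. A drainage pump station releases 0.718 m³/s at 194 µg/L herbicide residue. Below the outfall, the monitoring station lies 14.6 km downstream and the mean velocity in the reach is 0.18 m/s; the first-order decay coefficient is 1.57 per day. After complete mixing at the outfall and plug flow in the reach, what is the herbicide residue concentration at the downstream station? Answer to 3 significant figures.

Flow-weighted average: C = (4.480·0.1900 + 0.7180·194.0) / 5.198 = 140.1/5.198 = 26.96 µg/L.
Travel time t = 14.6·1000 / 0.18 = 81110 s = 22.53 h.
After decay, C = 26.96 × e^(−kt) = 26.96 × 0.2290 = 6.175 µg/L.

6.17 µg/L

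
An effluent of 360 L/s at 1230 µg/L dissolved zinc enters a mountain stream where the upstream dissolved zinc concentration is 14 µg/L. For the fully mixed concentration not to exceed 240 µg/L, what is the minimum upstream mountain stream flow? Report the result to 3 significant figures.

Set C_mix = 240: (Q·14.00 + 360.0·1230) / (Q + 360.0) = 240
→ Q = 360.0·(1230 − 240)/(240 − 14.00) = 1577 L/s.

1580 L/s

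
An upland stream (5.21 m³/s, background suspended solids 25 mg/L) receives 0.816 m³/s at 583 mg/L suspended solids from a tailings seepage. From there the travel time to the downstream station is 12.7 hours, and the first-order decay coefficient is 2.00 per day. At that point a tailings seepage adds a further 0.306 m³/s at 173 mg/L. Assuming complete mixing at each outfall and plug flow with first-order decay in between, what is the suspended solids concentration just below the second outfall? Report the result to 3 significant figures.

Mixed concentration C = ΣQC/ΣQ = (5.210·25.00 + 0.8160·583.0) / 6.026 = 606.0/6.026 = 100.6 mg/L; combined flow 6.026 m³/s.
Applying C = C₀e^(−kt): 100.6 × 0.3470 = 34.90 mg/L.
At the second outfall, C = (6.026·34.90 + 0.3060·173.0) / (6.026 + 0.3060) = 41.57 mg/L.

41.6 mg/L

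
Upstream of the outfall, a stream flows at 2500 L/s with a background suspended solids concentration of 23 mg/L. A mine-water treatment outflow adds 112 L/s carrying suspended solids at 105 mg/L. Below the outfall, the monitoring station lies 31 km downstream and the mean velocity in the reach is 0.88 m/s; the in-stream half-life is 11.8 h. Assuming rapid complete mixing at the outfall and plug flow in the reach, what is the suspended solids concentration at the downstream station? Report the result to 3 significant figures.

14.9 mg/L

After mixing, C = (2500·23.00 + 112.0·105.0) / 2612 = 69260/2612 = 26.52 mg/L.
Travel time t = 31·1000 / 0.88 = 35230 s = 9.785 h.
Half-life 11.8 h → k = ln 2 / 11.8 = 0.05874 h⁻¹ = 1.410 d⁻¹.
After decay, C = 26.52 × e^(−kt) = 26.52 × 0.5628 = 14.92 mg/L.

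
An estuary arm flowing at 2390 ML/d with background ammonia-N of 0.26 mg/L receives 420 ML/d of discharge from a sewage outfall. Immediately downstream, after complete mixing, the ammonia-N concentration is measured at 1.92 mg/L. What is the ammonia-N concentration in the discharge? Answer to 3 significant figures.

11.4 mg/L

Mass balance: 2390·0.2600 + 420.0·Cₑ = 2810·1.920
→ Cₑ = (2810·1.920 − 2390·0.2600) / 420.0 = 11.37 mg/L.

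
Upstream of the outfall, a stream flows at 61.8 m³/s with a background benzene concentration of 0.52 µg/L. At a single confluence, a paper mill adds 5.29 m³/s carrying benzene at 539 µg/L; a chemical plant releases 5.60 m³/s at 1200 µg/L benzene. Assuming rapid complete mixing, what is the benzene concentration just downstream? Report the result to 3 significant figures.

Conservation of mass: C = (61.80·0.5200 + 5.290·539.0 + 5.600·1200) / 72.69 = 9603/72.69 = 132.1 µg/L.

132 µg/L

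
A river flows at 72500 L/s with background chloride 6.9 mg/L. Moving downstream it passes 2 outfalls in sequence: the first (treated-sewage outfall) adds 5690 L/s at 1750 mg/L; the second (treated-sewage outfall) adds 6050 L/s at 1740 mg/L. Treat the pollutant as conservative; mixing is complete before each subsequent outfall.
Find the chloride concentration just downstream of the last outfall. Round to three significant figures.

249 mg/L

After outfall 1: Q = 72500 + 5690 = 78190 L/s; C = (72500·6.900 + 5690·1750)/78190 = 133.7 mg/L.
After outfall 2: Q = 78190 + 6050 = 84240 L/s; C = (78190·133.7 + 6050·1740)/84240 = 249.1 mg/L.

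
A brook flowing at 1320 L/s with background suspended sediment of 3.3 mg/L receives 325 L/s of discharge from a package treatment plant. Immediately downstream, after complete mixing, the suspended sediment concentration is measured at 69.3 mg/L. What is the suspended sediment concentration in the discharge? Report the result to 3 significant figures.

337 mg/L

Mass balance: 1320·3.300 + 325.0·Cₑ = 1645·69.30
→ Cₑ = (1645·69.30 − 1320·3.300) / 325.0 = 337.4 mg/L.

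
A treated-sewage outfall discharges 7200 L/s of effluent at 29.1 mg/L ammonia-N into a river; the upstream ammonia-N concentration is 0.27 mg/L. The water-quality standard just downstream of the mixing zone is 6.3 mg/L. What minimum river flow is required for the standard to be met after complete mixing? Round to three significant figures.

27200 L/s

Set C_mix = 6.3: (Q·0.2700 + 7200·29.10) / (Q + 7200) = 6.3
→ Q = 7200·(29.10 − 6.3)/(6.3 − 0.2700) = 27220 L/s.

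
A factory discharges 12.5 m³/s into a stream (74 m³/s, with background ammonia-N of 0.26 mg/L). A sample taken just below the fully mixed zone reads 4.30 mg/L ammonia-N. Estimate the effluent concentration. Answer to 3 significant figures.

Mass balance: 74.00·0.2600 + 12.50·Cₑ = 86.50·4.300
→ Cₑ = (86.50·4.300 − 74.00·0.2600) / 12.50 = 28.22 mg/L.

28.2 mg/L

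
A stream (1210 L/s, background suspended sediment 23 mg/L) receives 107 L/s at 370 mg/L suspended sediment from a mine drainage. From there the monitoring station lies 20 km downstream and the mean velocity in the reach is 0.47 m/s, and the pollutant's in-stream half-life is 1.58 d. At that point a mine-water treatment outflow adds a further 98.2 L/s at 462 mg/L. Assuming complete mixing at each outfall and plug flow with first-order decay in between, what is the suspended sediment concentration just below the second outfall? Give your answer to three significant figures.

After mixing, C = (1210·23.00 + 107.0·370.0) / 1317 = 67420/1317 = 51.19 mg/L; combined flow 1317 L/s.
Travel time t = 20·1000 / 0.47 = 42550 s = 11.82 h.
Half-life 1.58 d → k = ln 2 / 1.58 = 0.4387 d⁻¹.
After decay, C = 51.19 × e^(−kt) = 51.19 × 0.8057 = 41.24 mg/L.
Second outfall: C = (1317·41.24 + 98.20·462.0)/1415 = 70.44 mg/L.

70.4 mg/L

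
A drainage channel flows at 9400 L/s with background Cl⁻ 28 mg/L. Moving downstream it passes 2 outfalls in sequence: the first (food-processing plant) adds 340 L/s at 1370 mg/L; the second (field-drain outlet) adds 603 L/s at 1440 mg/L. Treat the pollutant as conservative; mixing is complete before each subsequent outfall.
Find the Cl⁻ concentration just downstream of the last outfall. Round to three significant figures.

Outfall 1: combined Q = 9740 L/s; C = (9400·28.00 + 340.0·1370)/9740 = 74.85 mg/L.
Outfall 2: combined Q = 10340 L/s; C = (9740·74.85 + 603.0·1440)/10340 = 154.4 mg/L.

154 mg/L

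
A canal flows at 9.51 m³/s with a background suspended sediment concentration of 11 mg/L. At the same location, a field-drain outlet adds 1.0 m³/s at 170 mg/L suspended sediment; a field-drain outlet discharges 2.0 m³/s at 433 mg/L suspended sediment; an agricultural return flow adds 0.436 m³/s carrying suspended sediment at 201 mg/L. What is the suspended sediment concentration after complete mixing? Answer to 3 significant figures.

Mixed concentration C = ΣQC/ΣQ = (9.510·11.00 + 1.000·170.0 + 2.000·433.0 + 0.4360·201.0) / 12.95 = 1228/12.95 = 94.87 mg/L.

94.9 mg/L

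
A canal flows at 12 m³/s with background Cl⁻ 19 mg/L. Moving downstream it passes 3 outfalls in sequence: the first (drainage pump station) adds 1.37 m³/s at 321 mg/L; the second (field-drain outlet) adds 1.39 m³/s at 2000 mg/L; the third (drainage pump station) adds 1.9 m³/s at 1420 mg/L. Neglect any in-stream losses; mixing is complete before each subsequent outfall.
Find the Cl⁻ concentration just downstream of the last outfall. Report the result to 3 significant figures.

Outfall 1: combined Q = 13.37 m³/s; C = (12.00·19.00 + 1.370·321.0)/13.37 = 49.95 mg/L.
Outfall 2: combined Q = 14.76 m³/s; C = (13.37·49.95 + 1.390·2000)/14.76 = 233.6 mg/L.
Outfall 3: combined Q = 16.66 m³/s; C = (14.76·233.6 + 1.900·1420)/16.66 = 368.9 mg/L.

369 mg/L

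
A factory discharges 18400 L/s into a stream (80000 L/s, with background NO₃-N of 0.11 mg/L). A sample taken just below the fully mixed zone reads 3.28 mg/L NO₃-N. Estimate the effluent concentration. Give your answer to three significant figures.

Mass balance: 80000·0.1100 + 18400·Cₑ = 98400·3.280
→ Cₑ = (98400·3.280 − 80000·0.1100) / 18400 = 17.06 mg/L.

17.1 mg/L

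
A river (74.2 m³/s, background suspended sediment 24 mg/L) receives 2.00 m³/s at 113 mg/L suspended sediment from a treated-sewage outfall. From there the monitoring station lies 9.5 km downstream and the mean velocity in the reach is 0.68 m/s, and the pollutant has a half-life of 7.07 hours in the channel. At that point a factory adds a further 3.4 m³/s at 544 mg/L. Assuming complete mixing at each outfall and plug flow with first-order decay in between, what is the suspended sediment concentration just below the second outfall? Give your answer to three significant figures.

Mixed concentration C = ΣQC/ΣQ = (74.20·24.00 + 2.000·113.0) / 76.20 = 2007/76.20 = 26.34 mg/L; combined flow 76.20 m³/s.
Travel time t = 9.5·1000 / 0.68 = 13970 s = 3.881 h.
Half-life 7.07 h → k = ln 2 / 7.07 = 0.09804 h⁻¹ = 2.353 d⁻¹.
Applying C = C₀e^(−kt): 26.34 × 0.6835 = 18.00 mg/L.
Second outfall: C = (76.20·18.00 + 3.400·544.0)/79.60 = 40.47 mg/L.

40.5 mg/L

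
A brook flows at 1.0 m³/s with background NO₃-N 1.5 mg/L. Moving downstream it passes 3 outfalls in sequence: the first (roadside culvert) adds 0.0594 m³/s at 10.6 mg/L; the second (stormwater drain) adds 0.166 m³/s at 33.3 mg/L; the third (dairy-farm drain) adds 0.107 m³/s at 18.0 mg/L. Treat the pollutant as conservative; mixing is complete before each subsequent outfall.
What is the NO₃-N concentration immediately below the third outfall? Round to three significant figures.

Below outfall 1: Q → 1.059 m³/s, C = (1.000·1.500 + 0.05940·10.60)/1.059 = 2.010 mg/L.
Below outfall 2: Q → 1.225 m³/s, C = (1.059·2.010 + 0.1660·33.30)/1.225 = 6.249 mg/L.
Below outfall 3: Q → 1.332 m³/s, C = (1.225·6.249 + 0.1070·18.00)/1.332 = 7.193 mg/L.

7.19 mg/L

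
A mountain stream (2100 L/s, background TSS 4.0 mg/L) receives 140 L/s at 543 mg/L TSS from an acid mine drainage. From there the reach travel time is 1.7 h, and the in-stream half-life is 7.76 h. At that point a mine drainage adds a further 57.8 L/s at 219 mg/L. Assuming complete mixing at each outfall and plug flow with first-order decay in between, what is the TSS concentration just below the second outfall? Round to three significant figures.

37.1 mg/L

Flow-weighted average: C = (2100·4.000 + 140.0·543.0) / 2240 = 84420/2240 = 37.69 mg/L; combined flow 2240 L/s.
Half-life 7.76 h → k = ln 2 / 7.76 = 0.08932 h⁻¹ = 2.144 d⁻¹.
Decay over the reach: 37.69·exp(−kt) = 37.69·0.8591 = 32.38 mg/L.
Second outfall: C = (2240·32.38 + 57.80·219.0)/2298 = 37.07 mg/L.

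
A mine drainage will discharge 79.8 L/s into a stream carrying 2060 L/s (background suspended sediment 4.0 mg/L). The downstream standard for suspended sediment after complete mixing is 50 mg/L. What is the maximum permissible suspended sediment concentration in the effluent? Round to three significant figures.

1240 mg/L

At the limit, (Qr·Cr + Qe·Cₑ)/(Qr + Qe) = 50:
Cₑ = (2140·50 − 2060·4.000) / 79.80 = 1237 mg/L.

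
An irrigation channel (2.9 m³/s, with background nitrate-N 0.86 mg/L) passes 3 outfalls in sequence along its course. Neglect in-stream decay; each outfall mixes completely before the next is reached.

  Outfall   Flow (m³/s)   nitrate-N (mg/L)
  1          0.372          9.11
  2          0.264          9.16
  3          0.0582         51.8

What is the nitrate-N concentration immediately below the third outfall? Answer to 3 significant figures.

After outfall 1: Q = 2.900 + 0.3720 = 3.272 m³/s; C = (2.900·0.8600 + 0.3720·9.110)/3.272 = 1.798 mg/L.
After outfall 2: Q = 3.272 + 0.2640 = 3.536 m³/s; C = (3.272·1.798 + 0.2640·9.160)/3.536 = 2.348 mg/L.
After outfall 3: Q = 3.536 + 0.05820 = 3.594 m³/s; C = (3.536·2.348 + 0.05820·51.80)/3.594 = 3.148 mg/L.

3.15 mg/L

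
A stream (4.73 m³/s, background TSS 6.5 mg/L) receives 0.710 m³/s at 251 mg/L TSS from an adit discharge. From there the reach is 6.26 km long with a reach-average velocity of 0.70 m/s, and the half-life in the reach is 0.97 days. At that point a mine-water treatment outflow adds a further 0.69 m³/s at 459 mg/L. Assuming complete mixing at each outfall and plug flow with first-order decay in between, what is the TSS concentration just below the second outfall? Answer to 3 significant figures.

83.3 mg/L

After mixing, C = (4.730·6.500 + 0.7100·251.0) / 5.440 = 209.0/5.440 = 38.41 mg/L; combined flow 5.440 m³/s.
Travel time t = 6.26·1000 / 0.70 = 8943 s = 2.484 h.
Half-life 0.97 d → k = ln 2 / 0.97 = 0.7146 d⁻¹.
Applying C = C₀e^(−kt): 38.41 × 0.9287 = 35.67 mg/L.
At the second outfall, C = (5.440·35.67 + 0.6900·459.0) / (5.440 + 0.6900) = 83.32 mg/L.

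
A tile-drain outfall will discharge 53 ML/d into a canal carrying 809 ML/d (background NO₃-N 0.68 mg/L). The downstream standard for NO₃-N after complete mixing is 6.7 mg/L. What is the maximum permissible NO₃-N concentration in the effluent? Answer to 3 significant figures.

98.6 mg/L

At the limit, (Qr·Cr + Qe·Cₑ)/(Qr + Qe) = 6.7:
Cₑ = (862.0·6.7 − 809.0·0.6800) / 53.00 = 98.59 mg/L.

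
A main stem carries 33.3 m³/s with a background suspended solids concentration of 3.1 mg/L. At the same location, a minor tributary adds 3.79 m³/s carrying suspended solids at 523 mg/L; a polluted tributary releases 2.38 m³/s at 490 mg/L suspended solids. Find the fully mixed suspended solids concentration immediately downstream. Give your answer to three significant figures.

After mixing, C = (33.30·3.100 + 3.790·523.0 + 2.380·490.0) / 39.47 = 3252/39.47 = 82.38 mg/L.

82.4 mg/L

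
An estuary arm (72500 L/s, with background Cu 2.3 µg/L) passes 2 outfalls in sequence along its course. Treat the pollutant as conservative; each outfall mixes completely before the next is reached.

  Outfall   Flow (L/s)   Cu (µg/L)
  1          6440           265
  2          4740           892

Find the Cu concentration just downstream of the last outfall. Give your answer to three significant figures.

72.9 µg/L

After outfall 1: Q = 72500 + 6440 = 78940 L/s; C = (72500·2.300 + 6440·265.0)/78940 = 23.73 µg/L.
After outfall 2: Q = 78940 + 4740 = 83680 L/s; C = (78940·23.73 + 4740·892.0)/83680 = 72.91 µg/L.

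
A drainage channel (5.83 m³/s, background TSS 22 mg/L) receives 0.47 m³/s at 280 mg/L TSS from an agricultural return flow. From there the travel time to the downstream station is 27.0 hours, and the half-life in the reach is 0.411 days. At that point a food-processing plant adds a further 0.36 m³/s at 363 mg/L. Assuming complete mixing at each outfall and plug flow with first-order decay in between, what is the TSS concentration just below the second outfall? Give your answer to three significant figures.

Flow-weighted average: C = (5.830·22.00 + 0.4700·280.0) / 6.300 = 259.9/6.300 = 41.25 mg/L; combined flow 6.300 m³/s.
Half-life 0.411 d → k = ln 2 / 0.411 = 1.686 d⁻¹.
First-order decay: C = 41.25·exp(−k·t) = 41.25·0.1500 = 6.186 mg/L.
Second outfall: C = (6.300·6.186 + 0.3600·363.0)/6.660 = 25.47 mg/L.

25.5 mg/L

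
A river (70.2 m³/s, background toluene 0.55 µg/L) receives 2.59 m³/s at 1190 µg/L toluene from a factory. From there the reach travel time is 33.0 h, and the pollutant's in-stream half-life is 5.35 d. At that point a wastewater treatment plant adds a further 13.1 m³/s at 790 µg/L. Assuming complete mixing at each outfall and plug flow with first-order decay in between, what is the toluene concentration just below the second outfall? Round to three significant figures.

Conservation of mass: C = (70.20·0.5500 + 2.590·1190) / 72.79 = 3121/72.79 = 42.87 µg/L; combined flow 72.79 m³/s.
Half-life 5.35 d → k = ln 2 / 5.35 = 0.1296 d⁻¹.
Decay over the reach: 42.87·exp(−kt) = 42.87·0.8368 = 35.88 µg/L.
Second outfall: C = (72.79·35.88 + 13.10·790.0)/85.89 = 150.9 µg/L.

151 µg/L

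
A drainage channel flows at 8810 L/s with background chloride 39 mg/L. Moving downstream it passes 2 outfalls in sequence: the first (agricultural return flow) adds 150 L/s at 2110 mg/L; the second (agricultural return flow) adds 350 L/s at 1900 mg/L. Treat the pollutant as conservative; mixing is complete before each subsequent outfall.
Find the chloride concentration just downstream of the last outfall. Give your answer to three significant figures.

142 mg/L

Below outfall 1: Q → 8960 L/s, C = (8810·39.00 + 150.0·2110)/8960 = 73.67 mg/L.
Below outfall 2: Q → 9310 L/s, C = (8960·73.67 + 350.0·1900)/9310 = 142.3 mg/L.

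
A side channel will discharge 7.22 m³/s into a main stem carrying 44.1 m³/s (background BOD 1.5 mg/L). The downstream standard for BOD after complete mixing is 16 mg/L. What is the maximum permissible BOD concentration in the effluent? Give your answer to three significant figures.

At the limit, (Qr·Cr + Qe·Cₑ)/(Qr + Qe) = 16:
Cₑ = (51.32·16 − 44.10·1.500) / 7.220 = 104.6 mg/L.

105 mg/L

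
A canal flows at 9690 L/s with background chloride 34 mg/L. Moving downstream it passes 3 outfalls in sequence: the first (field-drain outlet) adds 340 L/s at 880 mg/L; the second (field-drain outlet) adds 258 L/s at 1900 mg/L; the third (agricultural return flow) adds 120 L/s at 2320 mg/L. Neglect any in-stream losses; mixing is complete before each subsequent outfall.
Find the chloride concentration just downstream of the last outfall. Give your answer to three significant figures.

After outfall 1: Q = 9690 + 340.0 = 10030 L/s; C = (9690·34.00 + 340.0·880.0)/10030 = 62.68 mg/L.
After outfall 2: Q = 10030 + 258.0 = 10290 L/s; C = (10030·62.68 + 258.0·1900)/10290 = 108.8 mg/L.
After outfall 3: Q = 10290 + 120.0 = 10410 L/s; C = (10290·108.8 + 120.0·2320)/10410 = 134.2 mg/L.

134 mg/L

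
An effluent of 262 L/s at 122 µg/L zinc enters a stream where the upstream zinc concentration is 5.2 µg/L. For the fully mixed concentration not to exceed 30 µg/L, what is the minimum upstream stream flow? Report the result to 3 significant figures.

Set C_mix = 30: (Q·5.200 + 262.0·122.0) / (Q + 262.0) = 30
→ Q = 262.0·(122.0 − 30)/(30 − 5.200) = 971.9 L/s.

972 L/s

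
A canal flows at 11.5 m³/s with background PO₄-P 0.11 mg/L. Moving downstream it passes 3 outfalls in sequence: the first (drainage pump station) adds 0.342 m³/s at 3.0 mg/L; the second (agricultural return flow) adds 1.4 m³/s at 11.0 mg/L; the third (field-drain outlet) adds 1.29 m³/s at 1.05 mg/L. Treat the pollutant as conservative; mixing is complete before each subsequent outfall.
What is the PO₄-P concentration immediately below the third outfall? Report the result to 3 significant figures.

1.31 mg/L

Below outfall 1: Q → 11.84 m³/s, C = (11.50·0.1100 + 0.3420·3.000)/11.84 = 0.1935 mg/L.
Below outfall 2: Q → 13.24 m³/s, C = (11.84·0.1935 + 1.400·11.00)/13.24 = 1.336 mg/L.
Below outfall 3: Q → 14.53 m³/s, C = (13.24·1.336 + 1.290·1.050)/14.53 = 1.311 mg/L.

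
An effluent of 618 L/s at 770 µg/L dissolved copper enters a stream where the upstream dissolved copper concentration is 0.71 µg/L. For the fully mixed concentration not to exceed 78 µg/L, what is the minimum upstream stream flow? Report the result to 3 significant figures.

5530 L/s

Set C_mix = 78: (Q·0.7100 + 618.0·770.0) / (Q + 618.0) = 78
→ Q = 618.0·(770.0 − 78)/(78 − 0.7100) = 5533 L/s.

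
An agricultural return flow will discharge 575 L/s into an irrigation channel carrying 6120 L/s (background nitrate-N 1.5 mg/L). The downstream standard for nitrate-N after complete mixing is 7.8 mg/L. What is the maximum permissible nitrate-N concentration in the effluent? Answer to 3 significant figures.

74.9 mg/L

At the limit, (Qr·Cr + Qe·Cₑ)/(Qr + Qe) = 7.8:
Cₑ = (6695·7.8 − 6120·1.500) / 575.0 = 74.85 mg/L.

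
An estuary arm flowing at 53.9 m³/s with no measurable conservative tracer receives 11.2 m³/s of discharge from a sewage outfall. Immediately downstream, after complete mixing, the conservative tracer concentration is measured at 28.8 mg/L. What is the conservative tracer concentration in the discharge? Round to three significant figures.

167 mg/L

Mass balance: 53.90·0 + 11.20·Cₑ = 65.10·28.80
→ Cₑ = (65.10·28.80 − 53.90·0) / 11.20 = 167.4 mg/L.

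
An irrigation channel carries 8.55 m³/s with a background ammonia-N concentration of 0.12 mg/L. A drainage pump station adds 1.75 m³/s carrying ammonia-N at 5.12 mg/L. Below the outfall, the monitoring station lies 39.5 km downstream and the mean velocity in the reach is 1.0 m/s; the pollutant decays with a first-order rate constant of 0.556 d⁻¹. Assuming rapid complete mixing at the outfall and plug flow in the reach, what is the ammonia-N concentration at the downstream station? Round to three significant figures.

0.752 mg/L

Conservation of mass: C = (8.550·0.1200 + 1.750·5.120) / 10.30 = 9.986/10.30 = 0.9695 mg/L.
Travel time t = 39.5·1000 / 1.0 = 39500 s = 10.97 h.
Decay over the reach: 0.9695·exp(−kt) = 0.9695·0.7755 = 0.7519 mg/L.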